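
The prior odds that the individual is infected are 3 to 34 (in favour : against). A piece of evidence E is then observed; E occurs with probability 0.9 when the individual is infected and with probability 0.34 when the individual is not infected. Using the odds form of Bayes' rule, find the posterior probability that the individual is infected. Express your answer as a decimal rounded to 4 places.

Prior odds = 3/34 = 0.088235.
Likelihood ratio for E = 0.9/0.34 = 2.6471.
Posterior odds = prior odds × LR = 0.23356.
Posterior probability = odds/(1+odds) = 0.23356/1.2336 = 0.1893.

Posterior probability ≈ 0.1893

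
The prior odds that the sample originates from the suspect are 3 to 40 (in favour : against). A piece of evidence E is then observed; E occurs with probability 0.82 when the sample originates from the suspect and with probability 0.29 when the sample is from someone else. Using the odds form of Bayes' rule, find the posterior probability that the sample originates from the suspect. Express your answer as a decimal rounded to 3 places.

Posterior probability ≈ 0.175

Prior odds = 3/40 = 0.075000.
Likelihood ratio for E = 0.82/0.29 = 2.8276.
Posterior odds = prior odds × LR = 0.21207.
Posterior probability = odds/(1+odds) = 0.21207/1.2121 = 0.175.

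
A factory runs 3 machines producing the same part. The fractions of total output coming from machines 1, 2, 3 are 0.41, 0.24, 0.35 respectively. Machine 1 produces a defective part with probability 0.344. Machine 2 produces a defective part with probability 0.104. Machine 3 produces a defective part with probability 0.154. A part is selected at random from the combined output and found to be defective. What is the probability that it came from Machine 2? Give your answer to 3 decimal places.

Posterior probability ≈ 0.114

P(defective|M1) = 0.344; P(defective|M2) = 0.104; P(defective|M3) = 0.154.
Prior × likelihood for each source: 0.41·0.344=0.1410, 0.24·0.104=0.02496, 0.35·0.154=0.05390. Summing gives P(defective) = 0.21990.
P(Machine 2 | defective) = 0.02496 / 0.21990 = 0.114.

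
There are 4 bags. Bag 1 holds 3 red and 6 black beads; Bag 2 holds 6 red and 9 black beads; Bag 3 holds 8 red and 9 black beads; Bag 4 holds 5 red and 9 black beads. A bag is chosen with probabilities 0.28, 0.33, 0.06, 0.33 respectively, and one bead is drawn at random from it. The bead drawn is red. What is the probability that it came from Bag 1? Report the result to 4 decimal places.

P(red|Bag 1) = 0.3333; P(red|Bag 2) = 0.4; P(red|Bag 3) = 0.4706; P(red|Bag 4) = 0.3571.
Prior × likelihood for each source: 0.28·0.3333=0.09333, 0.33·0.4=0.1320, 0.06·0.4706=0.02824, 0.33·0.3571=0.1179. Summing gives P(red) = 0.37143.
P(Bag 1 | red) = 0.09333 / 0.37143 = 0.2513.

Posterior probability ≈ 0.2513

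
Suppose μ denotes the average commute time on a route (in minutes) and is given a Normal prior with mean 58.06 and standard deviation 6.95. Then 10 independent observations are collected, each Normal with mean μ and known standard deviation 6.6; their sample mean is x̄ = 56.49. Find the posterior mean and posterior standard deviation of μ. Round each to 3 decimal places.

Posterior mean ≈ 56.620; posterior SD ≈ 1.999

With known σ, the Normal prior is conjugate. Weight on the data is w = (n/σ²)/(n/σ² + 1/τ₀²) = 0.229568/(0.229568+0.0207029) = 0.91728.
Posterior mean = w·x̄ + (1−w)·μ₀ = 0.91728·56.49 + 0.082722·58.06 = 56.620. Posterior variance = 1/(0.229568+0.0207029) = 3.99566, so SD = 1.999.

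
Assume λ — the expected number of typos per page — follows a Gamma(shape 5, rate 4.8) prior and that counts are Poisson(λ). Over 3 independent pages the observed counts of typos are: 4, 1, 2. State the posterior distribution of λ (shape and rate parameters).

Total count ∑xᵢ = 7 over n = 3 pages.
Gamma is conjugate to the Poisson likelihood: posterior is Gamma(shape = 5+7 = 12, rate = 4.8+3 = 7.8).

Posterior: Gamma(shape=12, rate=7.8)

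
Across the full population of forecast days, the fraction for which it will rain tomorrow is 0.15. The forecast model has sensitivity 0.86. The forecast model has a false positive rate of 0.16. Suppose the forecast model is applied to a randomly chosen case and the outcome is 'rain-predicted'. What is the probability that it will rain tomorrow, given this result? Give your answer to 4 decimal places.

P(H | E) ≈ 0.4868

Let H be the event that it will rain tomorrow. P(H) = 0.15, so P(¬H) = 0.85. With E the 'rain-predicted' result, P(E|H) = 0.86 and P(E|¬H) = 0.16.
P(E) = 0.86·0.15 + 0.16·0.85 = 0.12900 + 0.13600 = 0.26500.
By Bayes' theorem, P(H|E) = 0.12900 / 0.26500 = 0.4868.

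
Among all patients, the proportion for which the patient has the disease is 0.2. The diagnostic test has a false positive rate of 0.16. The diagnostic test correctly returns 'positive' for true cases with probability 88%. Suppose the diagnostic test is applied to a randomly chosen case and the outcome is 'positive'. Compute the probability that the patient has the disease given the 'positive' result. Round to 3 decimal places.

Let H be the event that the patient has the disease. P(H) = 0.2, so P(¬H) = 0.8. With E the 'positive' result, P(E|H) = 0.88 and P(E|¬H) = 0.16.
P(E) = 0.88·0.2 + 0.16·0.8 = 0.17600 + 0.12800 = 0.30400.
By Bayes' theorem, P(H|E) = 0.17600 / 0.30400 = 0.579.

P(H | E) ≈ 0.579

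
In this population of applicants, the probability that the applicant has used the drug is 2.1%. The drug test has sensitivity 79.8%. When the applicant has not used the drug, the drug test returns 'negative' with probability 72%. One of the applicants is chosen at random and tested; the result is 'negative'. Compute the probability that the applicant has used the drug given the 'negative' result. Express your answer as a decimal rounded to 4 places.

Write H for 'the applicant has used the drug'. Prior odds H:¬H = 0.021/0.979 = 0.021450. For the 'negative' outcome, the likelihood ratio is 0.202/0.72 = 0.28056.
Posterior odds = 0.021450 × 0.28056 = 0.0060180, so P(H|E) = 0.0060180/(1+0.0060180) = 0.0060.

P(H | E) ≈ 0.0060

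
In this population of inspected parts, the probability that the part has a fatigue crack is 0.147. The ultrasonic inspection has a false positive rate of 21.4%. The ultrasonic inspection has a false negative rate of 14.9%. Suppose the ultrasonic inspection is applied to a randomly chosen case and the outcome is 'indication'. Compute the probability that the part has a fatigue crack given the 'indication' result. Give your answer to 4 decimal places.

P(H | E) ≈ 0.4066

Write H for 'the part has a fatigue crack'. Prior odds H:¬H = 0.147/0.853 = 0.17233. For the 'indication' outcome, the likelihood ratio is 0.851/0.214 = 3.9766.
Posterior odds = 0.17233 × 3.9766 = 0.68531, so P(H|E) = 0.68531/(1+0.68531) = 0.4066.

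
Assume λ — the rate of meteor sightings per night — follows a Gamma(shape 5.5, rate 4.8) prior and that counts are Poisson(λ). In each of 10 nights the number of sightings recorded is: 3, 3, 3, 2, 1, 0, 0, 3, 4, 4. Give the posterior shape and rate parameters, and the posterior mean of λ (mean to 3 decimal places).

Posterior: Gamma(shape=28.5, rate=14.8); mean ≈ 1.926

Total count ∑xᵢ = 23 over n = 10 nights.
Gamma is conjugate to the Poisson likelihood: posterior is Gamma(shape = 5.5+23 = 28.5, rate = 4.8+10 = 14.8).
E[λ | data] = 28.5/14.8 = 1.926.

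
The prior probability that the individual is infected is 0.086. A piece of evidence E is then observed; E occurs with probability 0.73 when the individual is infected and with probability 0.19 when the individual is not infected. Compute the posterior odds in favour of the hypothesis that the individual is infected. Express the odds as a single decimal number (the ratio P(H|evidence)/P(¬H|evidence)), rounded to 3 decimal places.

Posterior odds ≈ 0.362

Prior odds = 0.086/(1−0.086) = 0.094092. In log-odds, ln(0.094092) = -2.3635.
Add log likelihood ratio: ln(3.8421) = 1.3460.
Posterior log-odds = -1.0175, so posterior odds = exp(-1.0175) = 0.36151.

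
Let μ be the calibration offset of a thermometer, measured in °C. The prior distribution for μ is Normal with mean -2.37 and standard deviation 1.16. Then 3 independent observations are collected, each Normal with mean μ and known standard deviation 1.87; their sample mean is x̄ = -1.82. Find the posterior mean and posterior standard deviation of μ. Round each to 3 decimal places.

Posterior mean ≈ -2.075; posterior SD ≈ 0.790

With known σ, the Normal prior is conjugate. Weight on the data is w = (n/σ²)/(n/σ² + 1/τ₀²) = 0.857903/(0.857903+0.743163) = 0.53583.
Posterior mean = w·x̄ + (1−w)·μ₀ = 0.53583·-1.82 + 0.46417·-2.37 = -2.075. Posterior variance = 1/(0.857903+0.743163) = 0.624584, so SD = 0.790.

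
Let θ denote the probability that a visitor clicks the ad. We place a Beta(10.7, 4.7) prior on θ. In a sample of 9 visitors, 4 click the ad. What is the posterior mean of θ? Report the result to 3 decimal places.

The binomial likelihood is conjugate to the Beta prior: with 4 successes and 5 failures, the posterior is Beta(10.7+4, 4.7+5) = Beta(14.7, 9.7).
Posterior mean = α/(α+β) = 14.7/24.4 = 0.602.

Posterior mean ≈ 0.602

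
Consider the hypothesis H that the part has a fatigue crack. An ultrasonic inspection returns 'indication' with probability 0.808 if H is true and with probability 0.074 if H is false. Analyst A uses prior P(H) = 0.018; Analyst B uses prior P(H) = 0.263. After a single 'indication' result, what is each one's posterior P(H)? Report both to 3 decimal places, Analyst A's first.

P('+'|H) = 0.808, P('+'|¬H) = 0.074.
Analyst A: numerator 0.808·0.018 = 0.014544; evidence = 0.014544+0.074·0.982 = 0.087212; posterior = 0.167.
Analyst B: numerator 0.808·0.263 = 0.21250; evidence = 0.21250+0.074·0.737 = 0.26704; posterior = 0.796.

Analyst A: 0.167; Analyst B: 0.796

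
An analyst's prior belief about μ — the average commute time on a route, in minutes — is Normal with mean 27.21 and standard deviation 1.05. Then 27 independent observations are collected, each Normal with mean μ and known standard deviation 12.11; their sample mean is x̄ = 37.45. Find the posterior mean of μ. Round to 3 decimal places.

With known σ, the Normal prior is conjugate. Weight on the data is w = (n/σ²)/(n/σ² + 1/τ₀²) = 0.184109/(0.184109+0.907029) = 0.16873.
Posterior mean = w·x̄ + (1−w)·μ₀ = 0.16873·37.45 + 0.83127·27.21 = 28.938.

Posterior mean ≈ 28.938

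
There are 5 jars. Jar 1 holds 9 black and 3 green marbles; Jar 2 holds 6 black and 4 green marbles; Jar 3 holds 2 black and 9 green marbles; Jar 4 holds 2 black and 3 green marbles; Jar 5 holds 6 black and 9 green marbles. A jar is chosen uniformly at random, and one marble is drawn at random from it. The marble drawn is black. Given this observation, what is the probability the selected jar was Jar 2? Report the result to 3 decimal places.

Tabulate prior·likelihood by source: [1] prior 0.2, lik 0.75, product 0.1500; [2] prior 0.2, lik 0.6, product 0.1200; [3] prior 0.2, lik 0.1818, product 0.03636; [4] prior 0.2, lik 0.4, product 0.08000; [5] prior 0.2, lik 0.4, product 0.08000.
Normalizing constant = 0.46636; the posterior for Jar 2 is its product over the sum, 0.1200/0.46636 = 0.257.

Posterior probability ≈ 0.257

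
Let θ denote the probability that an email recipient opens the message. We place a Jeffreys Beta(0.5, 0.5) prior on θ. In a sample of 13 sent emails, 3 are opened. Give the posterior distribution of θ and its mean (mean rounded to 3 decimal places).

The binomial likelihood is conjugate to the Beta prior: with 3 successes and 10 failures, the posterior is Beta(0.5+3, 0.5+10) = Beta(3.5, 10.5).
E[θ | data] = 3.5/(3.5+10.5) = 0.250.

Posterior: Beta(3.5, 10.5); mean ≈ 0.250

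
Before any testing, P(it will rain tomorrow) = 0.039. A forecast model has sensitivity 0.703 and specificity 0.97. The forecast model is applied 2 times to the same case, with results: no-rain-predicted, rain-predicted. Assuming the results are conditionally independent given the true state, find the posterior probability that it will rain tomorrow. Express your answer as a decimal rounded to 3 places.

Posterior P(H) ≈ 0.226

With H the event that it will rain tomorrow, the joint likelihood of the observed sequence is P(data|H) = 0.297·0.703 = 0.20879 and P(data|¬H) = 0.97·0.03 = 0.029100.
Bayes: P(H|data) = 0.039·0.20879 / (0.039·0.20879 + 0.961·0.029100) = 0.0081428/0.036108 = 0.2255.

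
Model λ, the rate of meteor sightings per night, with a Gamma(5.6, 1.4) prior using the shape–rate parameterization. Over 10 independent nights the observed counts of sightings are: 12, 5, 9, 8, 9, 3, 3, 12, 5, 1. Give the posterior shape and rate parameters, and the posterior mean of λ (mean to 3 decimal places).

Total count ∑xᵢ = 67 over n = 10 nights.
Gamma is conjugate to the Poisson likelihood: posterior is Gamma(shape = 5.6+67 = 72.6, rate = 1.4+10 = 11.4).
Posterior mean = shape/rate = 72.6/11.4 = 6.368.

Posterior: Gamma(shape=72.6, rate=11.4); mean ≈ 6.368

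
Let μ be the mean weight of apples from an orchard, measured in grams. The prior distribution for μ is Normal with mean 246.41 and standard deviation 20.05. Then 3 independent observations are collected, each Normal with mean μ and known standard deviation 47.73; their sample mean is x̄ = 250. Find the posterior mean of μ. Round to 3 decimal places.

Posterior mean ≈ 247.653

Prior precision 1/τ₀² = 1/20.05² = 0.00248755; data precision n/σ² = 3/47.73² = 0.00131686.
Posterior precision = 0.00248755 + 0.00131686 = 0.00380440.
Posterior mean = (0.00248755·246.41 + 0.00131686·250) / 0.00380440 = 247.653.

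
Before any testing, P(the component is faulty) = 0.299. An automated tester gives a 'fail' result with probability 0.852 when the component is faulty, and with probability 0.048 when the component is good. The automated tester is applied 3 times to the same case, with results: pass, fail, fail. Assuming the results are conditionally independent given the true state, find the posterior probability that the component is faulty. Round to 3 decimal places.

Posterior P(H) ≈ 0.954

With H the event that the component is faulty, the joint likelihood of the observed sequence is P(data|H) = 0.148·0.852·0.852 = 0.10743 and P(data|¬H) = 0.952·0.048·0.048 = 0.0021934.
Bayes: P(H|data) = 0.299·0.10743 / (0.299·0.10743 + 0.701·0.0021934) = 0.032123/0.033660 = 0.9543.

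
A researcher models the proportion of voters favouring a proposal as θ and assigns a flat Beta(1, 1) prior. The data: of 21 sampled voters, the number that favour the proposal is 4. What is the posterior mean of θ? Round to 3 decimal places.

Posterior mean ≈ 0.217

Observing 4 successes and 17 failures updates Beta(1, 1) by adding the success and failure counts to the two shape parameters: α = 1+4 = 5, β = 1+17 = 18.
Posterior mean = α/(α+β) = 5/23 = 0.217.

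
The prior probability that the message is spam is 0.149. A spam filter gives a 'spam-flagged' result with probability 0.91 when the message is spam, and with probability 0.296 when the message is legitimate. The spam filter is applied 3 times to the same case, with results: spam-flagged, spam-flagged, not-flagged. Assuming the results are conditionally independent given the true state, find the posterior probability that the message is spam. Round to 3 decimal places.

With H the event that the message is spam, the joint likelihood of the observed sequence is P(data|H) = 0.91·0.91·0.09 = 0.074529 and P(data|¬H) = 0.296·0.296·0.704 = 0.061682.
Bayes: P(H|data) = 0.149·0.074529 / (0.149·0.074529 + 0.851·0.061682) = 0.011105/0.063596 = 0.1746.

Posterior P(H) ≈ 0.175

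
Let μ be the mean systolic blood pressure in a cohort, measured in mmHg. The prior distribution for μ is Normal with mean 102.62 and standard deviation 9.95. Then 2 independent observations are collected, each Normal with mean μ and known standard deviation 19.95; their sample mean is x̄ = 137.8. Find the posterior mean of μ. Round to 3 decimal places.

With known σ, the Normal prior is conjugate. Weight on the data is w = (n/σ²)/(n/σ² + 1/τ₀²) = 0.00502509/(0.00502509+0.0101008) = 0.33222.
Posterior mean = w·x̄ + (1−w)·μ₀ = 0.33222·137.8 + 0.66778·102.62 = 114.307.

Posterior mean ≈ 114.307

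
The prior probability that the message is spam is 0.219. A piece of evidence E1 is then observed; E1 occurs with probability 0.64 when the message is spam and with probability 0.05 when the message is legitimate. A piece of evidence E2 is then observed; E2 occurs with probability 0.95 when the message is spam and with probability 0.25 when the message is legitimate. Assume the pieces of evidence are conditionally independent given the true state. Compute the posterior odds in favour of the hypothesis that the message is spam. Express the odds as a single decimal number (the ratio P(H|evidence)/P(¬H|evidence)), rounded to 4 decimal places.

Prior odds = 0.219/(1−0.219) = 0.28041. In log-odds, ln(0.28041) = -1.2715.
Add log likelihood ratios: ln(12.800) + ln(3.8000) = 3.8844.
Posterior log-odds = 2.6129, so posterior odds = exp(2.6129) = 13.639.

Posterior odds ≈ 13.6391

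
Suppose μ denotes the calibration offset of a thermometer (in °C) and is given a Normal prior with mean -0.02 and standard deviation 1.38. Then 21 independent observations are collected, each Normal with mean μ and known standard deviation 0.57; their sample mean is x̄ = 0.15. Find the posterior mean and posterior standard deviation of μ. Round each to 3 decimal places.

Prior precision 1/τ₀² = 1/1.38² = 0.525100; data precision n/σ² = 21/0.57² = 64.6353.
Posterior precision = 0.525100 + 64.6353 = 65.1604, giving posterior SD = 1/√65.1604 = 0.124.
Posterior mean = (0.525100·-0.02 + 64.6353·0.15) / 65.1604 = 0.149.

Posterior mean ≈ 0.149; posterior SD ≈ 0.124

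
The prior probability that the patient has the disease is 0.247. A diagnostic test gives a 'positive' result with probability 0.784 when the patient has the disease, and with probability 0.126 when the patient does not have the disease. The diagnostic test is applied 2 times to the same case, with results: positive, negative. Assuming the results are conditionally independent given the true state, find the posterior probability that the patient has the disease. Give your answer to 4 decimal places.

Posterior P(H) ≈ 0.3353

With H the event that the patient has the disease, the joint likelihood of the observed sequence is P(data|H) = 0.784·0.216 = 0.16934 and P(data|¬H) = 0.126·0.874 = 0.11012.
Bayes: P(H|data) = 0.247·0.16934 / (0.247·0.16934 + 0.753·0.11012) = 0.041828/0.12475 = 0.3353.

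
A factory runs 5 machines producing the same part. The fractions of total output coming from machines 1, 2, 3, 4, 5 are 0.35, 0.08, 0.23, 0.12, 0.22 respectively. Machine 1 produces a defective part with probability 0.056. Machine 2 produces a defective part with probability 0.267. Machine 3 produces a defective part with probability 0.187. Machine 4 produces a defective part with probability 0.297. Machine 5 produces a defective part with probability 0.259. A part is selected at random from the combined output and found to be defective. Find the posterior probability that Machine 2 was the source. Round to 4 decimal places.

Tabulate prior·likelihood by source: [1] prior 0.35, lik 0.056, product 0.01960; [2] prior 0.08, lik 0.267, product 0.02136; [3] prior 0.23, lik 0.187, product 0.04301; [4] prior 0.12, lik 0.297, product 0.03564; [5] prior 0.22, lik 0.259, product 0.05698.
Normalizing constant = 0.17659; the posterior for Machine 2 is its product over the sum, 0.02136/0.17659 = 0.1210.

Posterior probability ≈ 0.1210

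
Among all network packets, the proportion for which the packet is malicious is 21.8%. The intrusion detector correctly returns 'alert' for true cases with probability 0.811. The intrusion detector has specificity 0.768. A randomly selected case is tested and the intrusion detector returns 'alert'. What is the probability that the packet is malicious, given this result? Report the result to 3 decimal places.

P(H | E) ≈ 0.494

Write H for 'the packet is malicious'. Prior odds H:¬H = 0.218/0.782 = 0.27877. For the 'alert' outcome, the likelihood ratio is 0.811/0.232 = 3.4957.
Posterior odds = 0.27877 × 3.4957 = 0.97450, so P(H|E) = 0.97450/(1+0.97450) = 0.494.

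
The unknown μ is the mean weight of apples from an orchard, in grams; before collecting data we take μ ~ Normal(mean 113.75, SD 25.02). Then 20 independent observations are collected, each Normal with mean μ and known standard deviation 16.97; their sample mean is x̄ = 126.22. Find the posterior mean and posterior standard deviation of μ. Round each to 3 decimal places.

Prior precision 1/τ₀² = 1/25.02² = 0.00159744; data precision n/σ² = 20/16.97² = 0.0694491.
Posterior precision = 0.00159744 + 0.0694491 = 0.0710465, giving posterior SD = 1/√0.0710465 = 3.752.
Posterior mean = (0.00159744·113.75 + 0.0694491·126.22) / 0.0710465 = 125.940.

Posterior mean ≈ 125.940; posterior SD ≈ 3.752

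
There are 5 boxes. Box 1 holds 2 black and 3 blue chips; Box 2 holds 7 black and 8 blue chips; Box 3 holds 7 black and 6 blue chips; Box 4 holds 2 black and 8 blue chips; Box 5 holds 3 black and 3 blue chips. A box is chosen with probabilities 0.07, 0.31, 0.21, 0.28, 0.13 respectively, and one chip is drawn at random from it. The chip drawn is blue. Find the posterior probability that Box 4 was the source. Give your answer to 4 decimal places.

Tabulate prior·likelihood by source: [1] prior 0.07, lik 0.6, product 0.04200; [2] prior 0.31, lik 0.5333, product 0.1653; [3] prior 0.21, lik 0.4615, product 0.09692; [4] prior 0.28, lik 0.8, product 0.2240; [5] prior 0.13, lik 0.5, product 0.06500.
Normalizing constant = 0.59326; the posterior for Box 4 is its product over the sum, 0.2240/0.59326 = 0.3776.

Posterior probability ≈ 0.3776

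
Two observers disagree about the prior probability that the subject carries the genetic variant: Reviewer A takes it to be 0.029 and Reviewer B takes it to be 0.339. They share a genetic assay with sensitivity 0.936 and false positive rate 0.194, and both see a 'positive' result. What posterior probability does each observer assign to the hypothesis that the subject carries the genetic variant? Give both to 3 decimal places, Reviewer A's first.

Reviewer A: 0.126; Reviewer B: 0.712

P('+'|H) = 0.936, P('+'|¬H) = 0.194.
Reviewer A: numerator 0.936·0.029 = 0.027144; evidence = 0.027144+0.194·0.971 = 0.21552; posterior = 0.126.
Reviewer B: numerator 0.936·0.339 = 0.31730; evidence = 0.31730+0.194·0.661 = 0.44554; posterior = 0.712.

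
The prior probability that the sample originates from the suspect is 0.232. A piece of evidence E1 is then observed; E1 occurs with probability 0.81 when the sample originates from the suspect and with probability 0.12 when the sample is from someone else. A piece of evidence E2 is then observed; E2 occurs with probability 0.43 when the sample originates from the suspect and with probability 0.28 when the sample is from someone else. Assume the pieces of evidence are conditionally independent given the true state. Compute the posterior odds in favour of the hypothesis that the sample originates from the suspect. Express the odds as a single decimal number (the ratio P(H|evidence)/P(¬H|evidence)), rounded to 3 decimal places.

Posterior odds ≈ 3.131

Prior odds = 0.232/(1−0.232) = 0.30208. In log-odds, ln(0.30208) = -1.1971.
Add log likelihood ratios: ln(6.7500) + ln(1.5357) = 2.3385.
Posterior log-odds = 1.1415, so posterior odds = exp(1.1415) = 3.1314.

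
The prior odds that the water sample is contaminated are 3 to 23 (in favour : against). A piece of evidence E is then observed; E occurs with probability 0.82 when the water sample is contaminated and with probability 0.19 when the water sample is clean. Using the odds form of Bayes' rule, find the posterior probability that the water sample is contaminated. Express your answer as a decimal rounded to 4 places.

Prior odds = 3/23 = 0.13043.
Likelihood ratio for E = 0.82/0.19 = 4.3158.
Posterior odds = prior odds × LR = 0.56293.
Posterior probability = odds/(1+odds) = 0.56293/1.5629 = 0.3602.

Posterior probability ≈ 0.3602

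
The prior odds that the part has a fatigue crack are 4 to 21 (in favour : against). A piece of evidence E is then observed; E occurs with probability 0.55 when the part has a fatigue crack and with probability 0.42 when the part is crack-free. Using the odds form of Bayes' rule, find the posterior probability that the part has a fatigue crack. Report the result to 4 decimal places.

Prior odds = 4/21 = 0.19048.
Likelihood ratio for E = 0.55/0.42 = 1.3095.
Posterior odds = prior odds × LR = 0.24943.
Posterior probability = odds/(1+odds) = 0.24943/1.2494 = 0.1996.

Posterior probability ≈ 0.1996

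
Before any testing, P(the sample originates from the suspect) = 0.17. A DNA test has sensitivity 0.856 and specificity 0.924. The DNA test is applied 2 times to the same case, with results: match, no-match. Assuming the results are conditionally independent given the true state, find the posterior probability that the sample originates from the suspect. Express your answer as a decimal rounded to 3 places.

Let H be the event that the sample originates from the suspect; start with P(H) = 0.17. P('match'|H) = 0.856, P('match'|¬H) = 0.076.
Update on result 1 ('match'): P(H) ← 0.856·0.1700 / (0.856·0.1700 + 0.076·0.8300) = 0.14552/0.20860 = 0.6976.
Update on result 2 ('no-match'): P(H) ← 0.144·0.6976 / (0.144·0.6976 + 0.924·0.3024) = 0.10045/0.37987 = 0.2644.

Posterior P(H) ≈ 0.264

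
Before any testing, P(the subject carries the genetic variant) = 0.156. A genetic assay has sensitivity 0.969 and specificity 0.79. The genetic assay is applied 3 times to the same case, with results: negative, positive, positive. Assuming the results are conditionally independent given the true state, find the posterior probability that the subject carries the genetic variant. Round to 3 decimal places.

Posterior P(H) ≈ 0.134

Let H be the event that the subject carries the genetic variant; start with P(H) = 0.156. P('positive'|H) = 0.969, P('positive'|¬H) = 0.21.
Update on result 1 ('negative'): P(H) ← 0.031·0.1560 / (0.031·0.1560 + 0.79·0.8440) = 0.0048360/0.67160 = 0.0072.
Update on result 2 ('positive'): P(H) ← 0.969·0.0072 / (0.969·0.0072 + 0.21·0.9928) = 0.0069775/0.21547 = 0.0324.
Update on result 3 ('positive'): P(H) ← 0.969·0.0324 / (0.969·0.0324 + 0.21·0.9676) = 0.031380/0.23458 = 0.1338.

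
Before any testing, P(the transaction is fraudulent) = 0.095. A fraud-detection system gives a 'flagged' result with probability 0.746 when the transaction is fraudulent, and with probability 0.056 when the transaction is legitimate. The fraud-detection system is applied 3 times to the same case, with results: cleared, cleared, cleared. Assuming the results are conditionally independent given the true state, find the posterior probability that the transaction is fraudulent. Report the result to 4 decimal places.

With H the event that the transaction is fraudulent, the joint likelihood of the observed sequence is P(data|H) = 0.254·0.254·0.254 = 0.016387 and P(data|¬H) = 0.944·0.944·0.944 = 0.84123.
Bayes: P(H|data) = 0.095·0.016387 / (0.095·0.016387 + 0.905·0.84123) = 0.0015568/0.76287 = 0.0020.

Posterior P(H) ≈ 0.0020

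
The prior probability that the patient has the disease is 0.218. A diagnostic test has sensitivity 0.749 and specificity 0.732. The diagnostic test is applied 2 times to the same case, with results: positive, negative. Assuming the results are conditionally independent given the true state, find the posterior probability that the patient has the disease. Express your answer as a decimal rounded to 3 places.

Posterior P(H) ≈ 0.211

With H the event that the patient has the disease, the joint likelihood of the observed sequence is P(data|H) = 0.749·0.251 = 0.18800 and P(data|¬H) = 0.268·0.732 = 0.19618.
Bayes: P(H|data) = 0.218·0.18800 / (0.218·0.18800 + 0.782·0.19618) = 0.040984/0.19439 = 0.2108.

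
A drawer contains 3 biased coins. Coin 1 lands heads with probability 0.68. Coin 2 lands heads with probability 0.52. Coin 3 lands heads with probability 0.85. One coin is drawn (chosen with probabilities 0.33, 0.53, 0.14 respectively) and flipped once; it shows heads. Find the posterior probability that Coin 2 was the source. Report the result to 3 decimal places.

Posterior probability ≈ 0.445

Tabulate prior·likelihood by source: [1] prior 0.33, lik 0.68, product 0.2244; [2] prior 0.53, lik 0.52, product 0.2756; [3] prior 0.14, lik 0.85, product 0.1190.
Normalizing constant = 0.61900; the posterior for Coin 2 is its product over the sum, 0.2756/0.61900 = 0.445.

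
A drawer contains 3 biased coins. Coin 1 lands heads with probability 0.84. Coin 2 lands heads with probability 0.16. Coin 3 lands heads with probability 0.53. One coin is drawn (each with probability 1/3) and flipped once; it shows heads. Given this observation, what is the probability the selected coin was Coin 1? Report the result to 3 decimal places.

Tabulate prior·likelihood by source: [1] prior 0.333333, lik 0.84, product 0.2800; [2] prior 0.333333, lik 0.16, product 0.05333; [3] prior 0.333333, lik 0.53, product 0.1767.
Normalizing constant = 0.51000; the posterior for Coin 1 is its product over the sum, 0.2800/0.51000 = 0.549.

Posterior probability ≈ 0.549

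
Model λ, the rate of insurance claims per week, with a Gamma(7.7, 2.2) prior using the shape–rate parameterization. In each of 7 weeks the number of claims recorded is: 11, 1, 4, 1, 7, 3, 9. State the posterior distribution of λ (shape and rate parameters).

Posterior: Gamma(shape=43.7, rate=9.2)

The Poisson likelihood adds the total count to the shape and the number of exposure periods to the rate. Here ∑xᵢ = 36 and n = 7, so shape 7.7→43.7 and rate 2.2→9.2.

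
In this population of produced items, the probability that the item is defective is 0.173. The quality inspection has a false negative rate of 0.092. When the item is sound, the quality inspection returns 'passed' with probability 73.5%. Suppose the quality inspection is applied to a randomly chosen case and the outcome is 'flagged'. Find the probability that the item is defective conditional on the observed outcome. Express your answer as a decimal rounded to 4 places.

P(H | E) ≈ 0.4175

Write H for 'the item is defective'. Prior odds H:¬H = 0.173/0.827 = 0.20919. For the 'flagged' outcome, the likelihood ratio is 0.908/0.265 = 3.4264.
Posterior odds = 0.20919 × 3.4264 = 0.71677, so P(H|E) = 0.71677/(1+0.71677) = 0.4175.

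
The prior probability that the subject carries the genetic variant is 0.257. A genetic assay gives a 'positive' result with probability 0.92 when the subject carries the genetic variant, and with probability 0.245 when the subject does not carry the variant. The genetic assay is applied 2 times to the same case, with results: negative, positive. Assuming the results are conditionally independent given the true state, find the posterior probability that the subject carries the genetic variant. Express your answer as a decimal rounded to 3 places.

With H the event that the subject carries the genetic variant, the joint likelihood of the observed sequence is P(data|H) = 0.08·0.92 = 0.073600 and P(data|¬H) = 0.755·0.245 = 0.18498.
Bayes: P(H|data) = 0.257·0.073600 / (0.257·0.073600 + 0.743·0.18498) = 0.018915/0.15635 = 0.1210.

Posterior P(H) ≈ 0.121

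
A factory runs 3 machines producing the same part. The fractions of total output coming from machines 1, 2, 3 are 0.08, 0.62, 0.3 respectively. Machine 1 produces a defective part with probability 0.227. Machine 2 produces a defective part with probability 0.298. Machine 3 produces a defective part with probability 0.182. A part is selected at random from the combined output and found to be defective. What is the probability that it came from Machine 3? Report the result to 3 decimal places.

P(defective|M1) = 0.227; P(defective|M2) = 0.298; P(defective|M3) = 0.182.
Prior × likelihood for each source: 0.08·0.227=0.01816, 0.62·0.298=0.1848, 0.3·0.182=0.05460. Summing gives P(defective) = 0.25752.
P(Machine 3 | defective) = 0.05460 / 0.25752 = 0.212.

Posterior probability ≈ 0.212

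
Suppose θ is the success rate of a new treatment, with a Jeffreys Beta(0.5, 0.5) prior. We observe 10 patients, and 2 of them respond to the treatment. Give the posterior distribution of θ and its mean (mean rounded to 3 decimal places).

Posterior: Beta(2.5, 8.5); mean ≈ 0.227

The binomial likelihood is conjugate to the Beta prior: with 2 successes and 8 failures, the posterior is Beta(0.5+2, 0.5+8) = Beta(2.5, 8.5).
Posterior mean = α/(α+β) = 2.5/11 = 0.227.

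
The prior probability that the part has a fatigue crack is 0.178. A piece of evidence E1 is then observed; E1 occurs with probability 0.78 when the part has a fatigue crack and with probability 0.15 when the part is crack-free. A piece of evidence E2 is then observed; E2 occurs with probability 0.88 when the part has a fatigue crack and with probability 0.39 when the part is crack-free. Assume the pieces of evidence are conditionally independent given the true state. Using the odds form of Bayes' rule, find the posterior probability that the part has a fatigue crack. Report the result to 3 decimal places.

Posterior probability ≈ 0.718

Prior odds = 0.178/(1−0.178) = 0.21655. In log-odds, ln(0.21655) = -1.5300.
Add log likelihood ratios: ln(5.2000) + ln(2.2564) = 2.4624.
Posterior log-odds = 0.93248, so posterior odds = exp(0.93248) = 2.5408. Converting, P(H|E) = 2.5408/3.5408 = 0.718.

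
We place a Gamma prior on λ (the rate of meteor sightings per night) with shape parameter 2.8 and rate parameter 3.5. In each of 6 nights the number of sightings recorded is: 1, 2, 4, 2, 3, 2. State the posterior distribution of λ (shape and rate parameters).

Total count ∑xᵢ = 14 over n = 6 nights.
Gamma is conjugate to the Poisson likelihood: posterior is Gamma(shape = 2.8+14 = 16.8, rate = 3.5+6 = 9.5).

Posterior: Gamma(shape=16.8, rate=9.5)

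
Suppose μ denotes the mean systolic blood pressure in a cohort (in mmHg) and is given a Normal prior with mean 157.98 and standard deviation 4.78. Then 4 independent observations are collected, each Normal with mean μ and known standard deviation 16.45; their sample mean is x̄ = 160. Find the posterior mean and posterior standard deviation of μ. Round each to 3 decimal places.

With known σ, the Normal prior is conjugate. Weight on the data is w = (n/σ²)/(n/σ² + 1/τ₀²) = 0.0147818/(0.0147818+0.0437667) = 0.25247.
Posterior mean = w·x̄ + (1−w)·μ₀ = 0.25247·160 + 0.74753·157.98 = 158.490. Posterior variance = 1/(0.0147818+0.0437667) = 17.0798, so SD = 4.133.

Posterior mean ≈ 158.490; posterior SD ≈ 4.133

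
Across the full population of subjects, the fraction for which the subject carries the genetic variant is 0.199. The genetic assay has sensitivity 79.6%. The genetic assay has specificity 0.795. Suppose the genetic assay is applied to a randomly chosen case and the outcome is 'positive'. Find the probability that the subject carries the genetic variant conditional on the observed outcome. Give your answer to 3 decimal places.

Write H for 'the subject carries the genetic variant'. Prior odds H:¬H = 0.199/0.801 = 0.24844. For the 'positive' outcome, the likelihood ratio is 0.796/0.205 = 3.8829.
Posterior odds = 0.24844 × 3.8829 = 0.96467, so P(H|E) = 0.96467/(1+0.96467) = 0.491.

P(H | E) ≈ 0.491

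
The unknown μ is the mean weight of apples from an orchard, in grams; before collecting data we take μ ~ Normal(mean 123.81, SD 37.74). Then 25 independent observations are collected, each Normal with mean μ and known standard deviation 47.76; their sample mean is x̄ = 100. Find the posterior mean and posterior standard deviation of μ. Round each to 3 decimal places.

Posterior mean ≈ 101.433; posterior SD ≈ 9.260

With known σ, the Normal prior is conjugate. Weight on the data is w = (n/σ²)/(n/σ² + 1/τ₀²) = 0.0109600/(0.0109600+0.00070210) = 0.93980.
Posterior mean = w·x̄ + (1−w)·μ₀ = 0.93980·100 + 0.060203·123.81 = 101.433. Posterior variance = 1/(0.0109600+0.00070210) = 85.7477, so SD = 9.260.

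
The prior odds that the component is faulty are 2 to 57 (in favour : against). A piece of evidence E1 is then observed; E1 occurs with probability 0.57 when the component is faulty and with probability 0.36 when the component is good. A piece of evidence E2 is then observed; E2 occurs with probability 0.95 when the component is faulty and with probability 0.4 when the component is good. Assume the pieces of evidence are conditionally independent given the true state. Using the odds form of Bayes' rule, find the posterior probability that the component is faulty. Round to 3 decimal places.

Posterior probability ≈ 0.117

Prior odds = 2/57 = 0.035088.
Likelihood ratio for E1 = 0.57/0.36 = 1.5833.
Likelihood ratio for E2 = 0.95/0.4 = 2.3750.
Posterior odds = prior odds × LR₁ × LR₂ = 0.13194.
Posterior probability = odds/(1+odds) = 0.13194/1.1319 = 0.117.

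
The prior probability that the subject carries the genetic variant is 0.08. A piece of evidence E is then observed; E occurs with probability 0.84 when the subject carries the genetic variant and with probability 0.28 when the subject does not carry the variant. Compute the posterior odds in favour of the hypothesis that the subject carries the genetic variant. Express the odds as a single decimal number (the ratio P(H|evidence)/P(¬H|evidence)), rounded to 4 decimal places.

Posterior odds ≈ 0.2609

Prior odds = 0.08/(1−0.08) = 0.086957. In log-odds, ln(0.086957) = -2.4423.
Add log likelihood ratio: ln(3.0000) = 1.0986.
Posterior log-odds = -1.3437, so posterior odds = exp(-1.3437) = 0.26087.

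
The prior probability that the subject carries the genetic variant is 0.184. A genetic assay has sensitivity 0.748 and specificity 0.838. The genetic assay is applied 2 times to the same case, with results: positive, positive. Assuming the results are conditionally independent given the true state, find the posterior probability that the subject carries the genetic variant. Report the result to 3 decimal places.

Let H be the event that the subject carries the genetic variant; start with P(H) = 0.184. P('positive'|H) = 0.748, P('positive'|¬H) = 0.162.
Update on result 1 ('positive'): P(H) ← 0.748·0.1840 / (0.748·0.1840 + 0.162·0.8160) = 0.13763/0.26982 = 0.5101.
Update on result 2 ('positive'): P(H) ← 0.748·0.5101 / (0.748·0.5101 + 0.162·0.4899) = 0.38154/0.46091 = 0.8278.

Posterior P(H) ≈ 0.828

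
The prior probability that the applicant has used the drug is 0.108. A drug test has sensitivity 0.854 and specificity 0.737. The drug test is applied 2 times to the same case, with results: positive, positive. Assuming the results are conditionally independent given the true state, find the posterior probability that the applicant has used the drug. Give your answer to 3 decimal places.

Let H be the event that the applicant has used the drug; start with P(H) = 0.108. P('positive'|H) = 0.854, P('positive'|¬H) = 0.263.
Update on result 1 ('positive'): P(H) ← 0.854·0.1080 / (0.854·0.1080 + 0.263·0.8920) = 0.092232/0.32683 = 0.2822.
Update on result 2 ('positive'): P(H) ← 0.854·0.2822 / (0.854·0.2822 + 0.263·0.7178) = 0.24100/0.42978 = 0.5608.

Posterior P(H) ≈ 0.561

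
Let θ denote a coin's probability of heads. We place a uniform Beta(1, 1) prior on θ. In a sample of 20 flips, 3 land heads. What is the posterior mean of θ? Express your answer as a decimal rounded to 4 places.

Posterior mean ≈ 0.1818

Observing 3 successes and 17 failures updates Beta(1, 1) by adding the success and failure counts to the two shape parameters: α = 1+3 = 4, β = 1+17 = 18.
E[θ | data] = 4/(4+18) = 0.1818.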